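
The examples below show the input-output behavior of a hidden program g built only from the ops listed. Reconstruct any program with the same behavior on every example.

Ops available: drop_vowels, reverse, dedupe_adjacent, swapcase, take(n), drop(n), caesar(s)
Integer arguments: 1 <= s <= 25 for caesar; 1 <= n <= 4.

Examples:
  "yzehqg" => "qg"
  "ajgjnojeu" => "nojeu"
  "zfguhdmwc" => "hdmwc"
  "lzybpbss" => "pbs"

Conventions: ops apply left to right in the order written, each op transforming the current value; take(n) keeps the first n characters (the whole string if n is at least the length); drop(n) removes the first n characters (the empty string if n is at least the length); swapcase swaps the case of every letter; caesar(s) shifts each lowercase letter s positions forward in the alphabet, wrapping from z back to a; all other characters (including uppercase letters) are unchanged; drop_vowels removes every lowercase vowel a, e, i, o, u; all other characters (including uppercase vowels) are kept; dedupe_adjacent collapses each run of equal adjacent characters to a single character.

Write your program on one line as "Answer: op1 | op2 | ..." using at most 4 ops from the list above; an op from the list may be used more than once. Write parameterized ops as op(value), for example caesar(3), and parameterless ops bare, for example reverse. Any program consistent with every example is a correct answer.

dedupe_adjacent | drop(3) | drop(1)

Check, running the answer program on each example:
  "yzehqg" -> "yzehqg" -> "hqg" -> "qg"
  "ajgjnojeu" -> "ajgjnojeu" -> "jnojeu" -> "nojeu"
  "zfguhdmwc" -> "zfguhdmwc" -> "uhdmwc" -> "hdmwc"
  "lzybpbss" -> "lzybpbs" -> "bpbs" -> "pbs"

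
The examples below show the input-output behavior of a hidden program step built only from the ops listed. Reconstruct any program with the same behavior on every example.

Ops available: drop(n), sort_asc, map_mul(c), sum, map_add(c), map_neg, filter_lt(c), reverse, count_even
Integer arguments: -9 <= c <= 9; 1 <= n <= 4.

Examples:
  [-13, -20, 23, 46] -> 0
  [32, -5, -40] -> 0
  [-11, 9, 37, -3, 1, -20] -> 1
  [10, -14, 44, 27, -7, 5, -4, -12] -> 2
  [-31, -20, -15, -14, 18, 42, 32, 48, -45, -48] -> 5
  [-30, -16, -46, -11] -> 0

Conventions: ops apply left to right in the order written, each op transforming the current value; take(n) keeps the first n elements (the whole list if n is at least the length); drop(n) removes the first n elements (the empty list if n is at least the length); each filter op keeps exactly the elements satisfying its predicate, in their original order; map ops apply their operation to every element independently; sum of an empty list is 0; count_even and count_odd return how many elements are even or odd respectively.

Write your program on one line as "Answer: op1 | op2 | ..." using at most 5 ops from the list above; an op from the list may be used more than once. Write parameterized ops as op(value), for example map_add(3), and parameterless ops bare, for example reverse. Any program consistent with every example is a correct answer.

drop(4) | sort_asc | map_add(8) | count_even

Check, running the answer program on each example:
  [-13, -20, 23, 46] -> [] -> [] -> [] -> 0
  [32, -5, -40] -> [] -> [] -> [] -> 0
  [-11, 9, 37, -3, 1, -20] -> [1, -20] -> [-20, 1] -> [-12, 9] -> 1
  [10, -14, 44, 27, -7, 5, -4, -12] -> [-7, 5, -4, -12] -> [-12, -7, -4, 5] -> [-4, 1, 4, 13] -> 2
  [-31, -20, -15, -14, 18, 42, 32, 48, -45, -48] -> [18, 42, 32, 48, -45, -48] -> [-48, -45, 18, 32, 42, 48] -> [-40, -37, 26, 40, 50, 56] -> 5
  [-30, -16, -46, -11] -> [] -> [] -> [] -> 0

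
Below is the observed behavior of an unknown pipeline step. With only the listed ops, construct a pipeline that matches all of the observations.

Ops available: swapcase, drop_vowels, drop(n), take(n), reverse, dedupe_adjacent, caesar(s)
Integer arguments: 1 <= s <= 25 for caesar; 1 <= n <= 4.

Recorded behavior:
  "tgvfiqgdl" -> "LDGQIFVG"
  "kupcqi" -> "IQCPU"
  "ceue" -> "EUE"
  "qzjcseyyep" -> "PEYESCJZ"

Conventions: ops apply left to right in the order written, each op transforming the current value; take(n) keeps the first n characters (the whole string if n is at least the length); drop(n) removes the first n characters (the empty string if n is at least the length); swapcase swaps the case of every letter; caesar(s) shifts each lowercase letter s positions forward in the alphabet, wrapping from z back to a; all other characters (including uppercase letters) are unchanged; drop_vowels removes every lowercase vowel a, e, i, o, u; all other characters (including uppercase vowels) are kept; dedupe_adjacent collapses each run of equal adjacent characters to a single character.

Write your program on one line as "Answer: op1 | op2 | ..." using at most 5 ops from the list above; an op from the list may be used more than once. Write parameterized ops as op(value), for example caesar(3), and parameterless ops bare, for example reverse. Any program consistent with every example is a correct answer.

drop(1) | dedupe_adjacent | reverse | swapcase

Check, running the answer program on each example:
  "tgvfiqgdl" -> "gvfiqgdl" -> "gvfiqgdl" -> "ldgqifvg" -> "LDGQIFVG"
  "kupcqi" -> "upcqi" -> "upcqi" -> "iqcpu" -> "IQCPU"
  "ceue" -> "eue" -> "eue" -> "eue" -> "EUE"
  "qzjcseyyep" -> "zjcseyyep" -> "zjcseyep" -> "peyescjz" -> "PEYESCJZ"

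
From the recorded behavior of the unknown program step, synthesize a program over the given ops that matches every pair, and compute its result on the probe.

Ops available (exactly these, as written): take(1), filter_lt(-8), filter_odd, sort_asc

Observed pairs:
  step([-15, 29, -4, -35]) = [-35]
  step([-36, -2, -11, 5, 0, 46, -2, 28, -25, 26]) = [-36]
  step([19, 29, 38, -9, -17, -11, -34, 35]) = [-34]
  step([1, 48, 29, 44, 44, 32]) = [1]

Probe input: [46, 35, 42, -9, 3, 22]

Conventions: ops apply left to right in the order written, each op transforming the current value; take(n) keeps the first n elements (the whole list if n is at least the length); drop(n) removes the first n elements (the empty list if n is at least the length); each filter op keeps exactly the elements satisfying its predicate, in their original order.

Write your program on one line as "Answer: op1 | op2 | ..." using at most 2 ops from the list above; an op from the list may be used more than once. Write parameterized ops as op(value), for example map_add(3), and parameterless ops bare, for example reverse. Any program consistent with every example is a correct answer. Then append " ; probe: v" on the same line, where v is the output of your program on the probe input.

sort_asc | take(1) ; probe: [-9]

Check, running the answer program on each example:
  [-15, 29, -4, -35] -> [-35, -15, -4, 29] -> [-35]
  [-36, -2, -11, 5, 0, 46, -2, 28, -25, 26] -> [-36, -25, -11, -2, -2, 0, 5, 26, 28, 46] -> [-36]
  [19, 29, 38, -9, -17, -11, -34, 35] -> [-34, -17, -11, -9, 19, 29, 35, 38] -> [-34]
  [1, 48, 29, 44, 44, 32] -> [1, 29, 32, 44, 44, 48] -> [1]
  probe: [46, 35, 42, -9, 3, 22] -> [-9, 3, 22, 35, 42, 46] -> [-9]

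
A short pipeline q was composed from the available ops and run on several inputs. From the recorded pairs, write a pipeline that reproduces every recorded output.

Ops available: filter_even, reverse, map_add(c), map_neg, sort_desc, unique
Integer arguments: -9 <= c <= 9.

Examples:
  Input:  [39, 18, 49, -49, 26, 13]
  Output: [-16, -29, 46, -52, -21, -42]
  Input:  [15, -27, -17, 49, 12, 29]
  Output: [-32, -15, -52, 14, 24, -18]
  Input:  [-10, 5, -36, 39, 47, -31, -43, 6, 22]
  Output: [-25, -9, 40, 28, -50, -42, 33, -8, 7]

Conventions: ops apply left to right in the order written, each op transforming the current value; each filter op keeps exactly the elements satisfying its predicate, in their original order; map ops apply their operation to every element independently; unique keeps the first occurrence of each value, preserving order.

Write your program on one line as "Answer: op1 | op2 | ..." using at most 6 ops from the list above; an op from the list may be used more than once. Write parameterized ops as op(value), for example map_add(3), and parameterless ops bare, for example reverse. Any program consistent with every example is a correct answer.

map_add(9) | map_add(-3) | map_neg | map_add(-1) | map_add(4) | reverse

Check, running the answer program on each example:
  [39, 18, 49, -49, 26, 13] -> [48, 27, 58, -40, 35, 22] -> [45, 24, 55, -43, 32, 19] -> [-45, -24, -55, 43, -32, -19] -> [-46, -25, -56, 42, -33, -20] -> [-42, -21, -52, 46, -29, -16] -> [-16, -29, 46, -52, -21, -42]
  [15, -27, -17, 49, 12, 29] -> [24, -18, -8, 58, 21, 38] -> [21, -21, -11, 55, 18, 35] -> [-21, 21, 11, -55, -18, -35] -> [-22, 20, 10, -56, -19, -36] -> [-18, 24, 14, -52, -15, -32] -> [-32, -15, -52, 14, 24, -18]
  [-10, 5, -36, 39, 47, -31, -43, 6, 22] -> [-1, 14, -27, 48, 56, -22, -34, 15, 31] -> [-4, 11, -30, 45, 53, -25, -37, 12, 28] -> [4, -11, 30, -45, -53, 25, 37, -12, -28] -> [3, -12, 29, -46, -54, 24, 36, -13, -29] -> [7, -8, 33, -42, -50, 28, 40, -9, -25] -> [-25, -9, 40, 28, -50, -42, 33, -8, 7]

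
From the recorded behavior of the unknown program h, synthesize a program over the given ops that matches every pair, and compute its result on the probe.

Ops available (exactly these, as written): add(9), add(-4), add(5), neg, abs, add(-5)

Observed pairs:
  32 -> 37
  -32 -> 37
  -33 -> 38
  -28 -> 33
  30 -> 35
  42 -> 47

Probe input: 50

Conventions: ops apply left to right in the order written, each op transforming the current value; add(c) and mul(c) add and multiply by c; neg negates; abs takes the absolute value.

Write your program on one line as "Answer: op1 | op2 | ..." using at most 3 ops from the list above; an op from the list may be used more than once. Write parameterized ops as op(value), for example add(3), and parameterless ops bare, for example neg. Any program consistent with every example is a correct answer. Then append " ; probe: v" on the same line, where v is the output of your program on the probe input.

abs | add(5) ; probe: 55

Check, running the answer program on each example:
  32 -> 32 -> 37
  -32 -> 32 -> 37
  -33 -> 33 -> 38
  -28 -> 28 -> 33
  30 -> 30 -> 35
  42 -> 42 -> 47
  probe: 50 -> 50 -> 55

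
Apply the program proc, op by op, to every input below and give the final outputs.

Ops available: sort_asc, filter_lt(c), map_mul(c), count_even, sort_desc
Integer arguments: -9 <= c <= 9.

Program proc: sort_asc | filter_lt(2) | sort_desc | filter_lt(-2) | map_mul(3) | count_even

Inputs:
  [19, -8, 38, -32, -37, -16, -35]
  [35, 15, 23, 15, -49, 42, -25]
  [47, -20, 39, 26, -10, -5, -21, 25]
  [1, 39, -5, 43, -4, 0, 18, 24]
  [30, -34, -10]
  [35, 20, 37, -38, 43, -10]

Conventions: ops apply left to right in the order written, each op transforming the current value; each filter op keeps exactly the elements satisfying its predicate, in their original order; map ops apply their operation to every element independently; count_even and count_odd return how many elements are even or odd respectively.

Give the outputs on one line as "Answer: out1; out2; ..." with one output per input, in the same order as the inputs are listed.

3; 0; 2; 1; 2; 2

Execution, op by op:
  [19, -8, 38, -32, -37, -16, -35] -> [-37, -35, -32, -16, -8, 19, 38] -> [-37, -35, -32, -16, -8] -> [-8, -16, -32, -35, -37] -> [-8, -16, -32, -35, -37] -> [-24, -48, -96, -105, -111] -> 3
  [35, 15, 23, 15, -49, 42, -25] -> [-49, -25, 15, 15, 23, 35, 42] -> [-49, -25] -> [-25, -49] -> [-25, -49] -> [-75, -147] -> 0
  [47, -20, 39, 26, -10, -5, -21, 25] -> [-21, -20, -10, -5, 25, 26, 39, 47] -> [-21, -20, -10, -5] -> [-5, -10, -20, -21] -> [-5, -10, -20, -21] -> [-15, -30, -60, -63] -> 2
  [1, 39, -5, 43, -4, 0, 18, 24] -> [-5, -4, 0, 1, 18, 24, 39, 43] -> [-5, -4, 0, 1] -> [1, 0, -4, -5] -> [-4, -5] -> [-12, -15] -> 1
  [30, -34, -10] -> [-34, -10, 30] -> [-34, -10] -> [-10, -34] -> [-10, -34] -> [-30, -102] -> 2
  [35, 20, 37, -38, 43, -10] -> [-38, -10, 20, 35, 37, 43] -> [-38, -10] -> [-10, -38] -> [-10, -38] -> [-30, -114] -> 2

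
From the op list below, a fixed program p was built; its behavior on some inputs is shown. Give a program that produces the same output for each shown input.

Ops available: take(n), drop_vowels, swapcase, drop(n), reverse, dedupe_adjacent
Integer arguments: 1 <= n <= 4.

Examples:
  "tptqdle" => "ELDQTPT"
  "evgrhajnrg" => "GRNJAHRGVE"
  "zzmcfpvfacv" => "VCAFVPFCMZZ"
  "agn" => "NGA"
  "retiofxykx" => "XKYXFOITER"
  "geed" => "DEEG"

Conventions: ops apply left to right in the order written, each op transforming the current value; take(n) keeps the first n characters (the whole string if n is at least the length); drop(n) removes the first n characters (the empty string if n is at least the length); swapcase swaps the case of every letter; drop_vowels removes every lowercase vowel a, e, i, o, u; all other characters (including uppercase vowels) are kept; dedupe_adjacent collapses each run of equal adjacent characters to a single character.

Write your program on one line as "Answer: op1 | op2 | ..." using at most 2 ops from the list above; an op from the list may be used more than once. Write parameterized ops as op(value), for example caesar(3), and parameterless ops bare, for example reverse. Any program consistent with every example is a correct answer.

reverse | swapcase

Check, running the answer program on each example:
  "tptqdle" -> "eldqtpt" -> "ELDQTPT"
  "evgrhajnrg" -> "grnjahrgve" -> "GRNJAHRGVE"
  "zzmcfpvfacv" -> "vcafvpfcmzz" -> "VCAFVPFCMZZ"
  "agn" -> "nga" -> "NGA"
  "retiofxykx" -> "xkyxfoiter" -> "XKYXFOITER"
  "geed" -> "deeg" -> "DEEG"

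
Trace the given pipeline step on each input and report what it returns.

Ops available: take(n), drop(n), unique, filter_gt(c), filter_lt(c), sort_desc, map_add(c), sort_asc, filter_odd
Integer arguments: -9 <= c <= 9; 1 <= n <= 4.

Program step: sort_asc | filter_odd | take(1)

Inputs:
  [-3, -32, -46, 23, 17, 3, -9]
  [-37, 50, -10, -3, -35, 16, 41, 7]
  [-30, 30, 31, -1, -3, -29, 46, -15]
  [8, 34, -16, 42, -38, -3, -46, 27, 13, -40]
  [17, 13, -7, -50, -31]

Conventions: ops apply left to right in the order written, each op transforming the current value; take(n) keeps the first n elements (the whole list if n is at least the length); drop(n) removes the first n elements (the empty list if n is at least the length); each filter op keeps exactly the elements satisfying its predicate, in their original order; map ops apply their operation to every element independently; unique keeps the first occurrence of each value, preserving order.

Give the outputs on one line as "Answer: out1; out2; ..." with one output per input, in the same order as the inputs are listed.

[-9]; [-37]; [-29]; [-3]; [-31]

Execution, op by op:
  [-3, -32, -46, 23, 17, 3, -9] -> [-46, -32, -9, -3, 3, 17, 23] -> [-9, -3, 3, 17, 23] -> [-9]
  [-37, 50, -10, -3, -35, 16, 41, 7] -> [-37, -35, -10, -3, 7, 16, 41, 50] -> [-37, -35, -3, 7, 41] -> [-37]
  [-30, 30, 31, -1, -3, -29, 46, -15] -> [-30, -29, -15, -3, -1, 30, 31, 46] -> [-29, -15, -3, -1, 31] -> [-29]
  [8, 34, -16, 42, -38, -3, -46, 27, 13, -40] -> [-46, -40, -38, -16, -3, 8, 13, 27, 34, 42] -> [-3, 13, 27] -> [-3]
  [17, 13, -7, -50, -31] -> [-50, -31, -7, 13, 17] -> [-31, -7, 13, 17] -> [-31]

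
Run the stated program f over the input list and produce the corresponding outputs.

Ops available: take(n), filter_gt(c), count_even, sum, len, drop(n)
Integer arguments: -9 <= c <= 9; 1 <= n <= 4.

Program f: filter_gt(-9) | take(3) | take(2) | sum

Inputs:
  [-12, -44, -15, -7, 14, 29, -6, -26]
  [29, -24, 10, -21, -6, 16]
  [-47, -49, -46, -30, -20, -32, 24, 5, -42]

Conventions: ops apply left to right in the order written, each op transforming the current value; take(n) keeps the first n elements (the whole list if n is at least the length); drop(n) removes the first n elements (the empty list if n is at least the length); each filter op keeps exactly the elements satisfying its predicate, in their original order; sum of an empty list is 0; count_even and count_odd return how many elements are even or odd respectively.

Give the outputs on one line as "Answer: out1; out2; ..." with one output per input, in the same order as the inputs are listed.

7; 39; 29

Execution, op by op:
  [-12, -44, -15, -7, 14, 29, -6, -26] -> [-7, 14, 29, -6] -> [-7, 14, 29] -> [-7, 14] -> 7
  [29, -24, 10, -21, -6, 16] -> [29, 10, -6, 16] -> [29, 10, -6] -> [29, 10] -> 39
  [-47, -49, -46, -30, -20, -32, 24, 5, -42] -> [24, 5] -> [24, 5] -> [24, 5] -> 29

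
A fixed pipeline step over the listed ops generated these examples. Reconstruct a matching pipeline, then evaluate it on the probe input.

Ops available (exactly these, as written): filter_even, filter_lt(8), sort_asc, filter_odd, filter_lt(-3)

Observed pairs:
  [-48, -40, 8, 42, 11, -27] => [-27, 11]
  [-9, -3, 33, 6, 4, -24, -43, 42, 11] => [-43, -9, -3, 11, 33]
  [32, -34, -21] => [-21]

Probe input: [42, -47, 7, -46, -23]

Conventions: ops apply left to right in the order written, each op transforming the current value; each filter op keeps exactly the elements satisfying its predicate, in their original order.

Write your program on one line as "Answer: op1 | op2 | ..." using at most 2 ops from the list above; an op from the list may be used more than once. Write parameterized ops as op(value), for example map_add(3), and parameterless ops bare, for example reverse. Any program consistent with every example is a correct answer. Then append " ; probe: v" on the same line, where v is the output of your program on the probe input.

sort_asc | filter_odd ; probe: [-47, -23, 7]

Check, running the answer program on each example:
  [-48, -40, 8, 42, 11, -27] -> [-48, -40, -27, 8, 11, 42] -> [-27, 11]
  [-9, -3, 33, 6, 4, -24, -43, 42, 11] -> [-43, -24, -9, -3, 4, 6, 11, 33, 42] -> [-43, -9, -3, 11, 33]
  [32, -34, -21] -> [-34, -21, 32] -> [-21]
  probe: [42, -47, 7, -46, -23] -> [-47, -46, -23, 7, 42] -> [-47, -23, 7]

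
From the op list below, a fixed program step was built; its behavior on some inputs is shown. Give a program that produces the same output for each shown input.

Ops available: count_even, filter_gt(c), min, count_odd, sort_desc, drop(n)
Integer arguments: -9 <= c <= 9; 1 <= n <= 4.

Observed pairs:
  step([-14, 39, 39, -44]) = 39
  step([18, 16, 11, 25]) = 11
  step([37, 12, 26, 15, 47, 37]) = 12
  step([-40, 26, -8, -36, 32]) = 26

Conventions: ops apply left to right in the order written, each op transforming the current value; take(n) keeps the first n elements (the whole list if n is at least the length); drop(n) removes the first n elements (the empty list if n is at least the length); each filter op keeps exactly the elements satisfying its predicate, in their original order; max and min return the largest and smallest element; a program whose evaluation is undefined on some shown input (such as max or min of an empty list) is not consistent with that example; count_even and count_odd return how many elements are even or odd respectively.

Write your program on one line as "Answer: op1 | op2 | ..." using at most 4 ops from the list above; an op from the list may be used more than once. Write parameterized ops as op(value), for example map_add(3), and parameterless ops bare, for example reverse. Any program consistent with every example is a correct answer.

sort_desc | filter_gt(9) | min

Check, running the answer program on each example:
  [-14, 39, 39, -44] -> [39, 39, -14, -44] -> [39, 39] -> 39
  [18, 16, 11, 25] -> [25, 18, 16, 11] -> [25, 18, 16, 11] -> 11
  [37, 12, 26, 15, 47, 37] -> [47, 37, 37, 26, 15, 12] -> [47, 37, 37, 26, 15, 12] -> 12
  [-40, 26, -8, -36, 32] -> [32, 26, -8, -36, -40] -> [32, 26] -> 26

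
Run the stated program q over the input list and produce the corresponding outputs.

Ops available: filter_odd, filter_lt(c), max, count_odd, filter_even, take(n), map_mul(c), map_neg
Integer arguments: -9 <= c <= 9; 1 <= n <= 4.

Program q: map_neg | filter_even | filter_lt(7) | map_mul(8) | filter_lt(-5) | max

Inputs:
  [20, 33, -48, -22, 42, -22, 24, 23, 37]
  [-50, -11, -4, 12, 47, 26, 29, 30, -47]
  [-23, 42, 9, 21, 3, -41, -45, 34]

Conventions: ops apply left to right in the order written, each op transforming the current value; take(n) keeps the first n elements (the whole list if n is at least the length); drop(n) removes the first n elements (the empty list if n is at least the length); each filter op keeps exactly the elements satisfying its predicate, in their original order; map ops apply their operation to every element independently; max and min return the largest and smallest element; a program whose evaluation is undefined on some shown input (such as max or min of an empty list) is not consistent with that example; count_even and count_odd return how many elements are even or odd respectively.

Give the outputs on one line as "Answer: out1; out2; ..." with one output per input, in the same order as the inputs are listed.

Execution, op by op:
  [20, 33, -48, -22, 42, -22, 24, 23, 37] -> [-20, -33, 48, 22, -42, 22, -24, -23, -37] -> [-20, 48, 22, -42, 22, -24] -> [-20, -42, -24] -> [-160, -336, -192] -> [-160, -336, -192] -> -160
  [-50, -11, -4, 12, 47, 26, 29, 30, -47] -> [50, 11, 4, -12, -47, -26, -29, -30, 47] -> [50, 4, -12, -26, -30] -> [4, -12, -26, -30] -> [32, -96, -208, -240] -> [-96, -208, -240] -> -96
  [-23, 42, 9, 21, 3, -41, -45, 34] -> [23, -42, -9, -21, -3, 41, 45, -34] -> [-42, -34] -> [-42, -34] -> [-336, -272] -> [-336, -272] -> -272

-160; -96; -272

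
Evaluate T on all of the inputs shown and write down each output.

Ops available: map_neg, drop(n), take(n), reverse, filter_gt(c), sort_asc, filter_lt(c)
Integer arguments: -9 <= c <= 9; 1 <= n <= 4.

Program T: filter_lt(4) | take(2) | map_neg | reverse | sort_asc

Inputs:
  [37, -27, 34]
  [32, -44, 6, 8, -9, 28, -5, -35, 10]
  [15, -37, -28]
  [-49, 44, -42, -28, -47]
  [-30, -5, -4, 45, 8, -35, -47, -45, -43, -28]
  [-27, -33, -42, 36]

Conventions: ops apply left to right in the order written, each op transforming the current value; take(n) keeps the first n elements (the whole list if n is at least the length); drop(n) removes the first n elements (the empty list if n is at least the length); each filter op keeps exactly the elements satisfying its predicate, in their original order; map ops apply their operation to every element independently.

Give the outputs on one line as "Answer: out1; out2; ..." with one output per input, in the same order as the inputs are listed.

[27]; [9, 44]; [28, 37]; [42, 49]; [5, 30]; [27, 33]

Execution, op by op:
  [37, -27, 34] -> [-27] -> [-27] -> [27] -> [27] -> [27]
  [32, -44, 6, 8, -9, 28, -5, -35, 10] -> [-44, -9, -5, -35] -> [-44, -9] -> [44, 9] -> [9, 44] -> [9, 44]
  [15, -37, -28] -> [-37, -28] -> [-37, -28] -> [37, 28] -> [28, 37] -> [28, 37]
  [-49, 44, -42, -28, -47] -> [-49, -42, -28, -47] -> [-49, -42] -> [49, 42] -> [42, 49] -> [42, 49]
  [-30, -5, -4, 45, 8, -35, -47, -45, -43, -28] -> [-30, -5, -4, -35, -47, -45, -43, -28] -> [-30, -5] -> [30, 5] -> [5, 30] -> [5, 30]
  [-27, -33, -42, 36] -> [-27, -33, -42] -> [-27, -33] -> [27, 33] -> [33, 27] -> [27, 33]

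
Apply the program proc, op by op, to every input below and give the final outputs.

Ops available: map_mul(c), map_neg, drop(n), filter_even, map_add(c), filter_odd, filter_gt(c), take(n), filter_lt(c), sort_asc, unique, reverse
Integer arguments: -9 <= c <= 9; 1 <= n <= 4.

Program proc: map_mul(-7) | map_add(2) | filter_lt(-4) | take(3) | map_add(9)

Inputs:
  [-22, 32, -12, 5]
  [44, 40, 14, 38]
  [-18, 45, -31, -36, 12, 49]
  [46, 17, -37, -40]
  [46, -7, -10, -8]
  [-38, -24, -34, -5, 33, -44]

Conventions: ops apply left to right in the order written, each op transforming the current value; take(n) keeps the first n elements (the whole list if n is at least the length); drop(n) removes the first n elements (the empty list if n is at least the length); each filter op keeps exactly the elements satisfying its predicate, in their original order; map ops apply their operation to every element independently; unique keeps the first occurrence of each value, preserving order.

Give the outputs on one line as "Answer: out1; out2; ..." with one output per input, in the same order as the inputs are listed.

[-213, -24]; [-297, -269, -87]; [-304, -73, -332]; [-311, -108]; [-311]; [-220]

Execution, op by op:
  [-22, 32, -12, 5] -> [154, -224, 84, -35] -> [156, -222, 86, -33] -> [-222, -33] -> [-222, -33] -> [-213, -24]
  [44, 40, 14, 38] -> [-308, -280, -98, -266] -> [-306, -278, -96, -264] -> [-306, -278, -96, -264] -> [-306, -278, -96] -> [-297, -269, -87]
  [-18, 45, -31, -36, 12, 49] -> [126, -315, 217, 252, -84, -343] -> [128, -313, 219, 254, -82, -341] -> [-313, -82, -341] -> [-313, -82, -341] -> [-304, -73, -332]
  [46, 17, -37, -40] -> [-322, -119, 259, 280] -> [-320, -117, 261, 282] -> [-320, -117] -> [-320, -117] -> [-311, -108]
  [46, -7, -10, -8] -> [-322, 49, 70, 56] -> [-320, 51, 72, 58] -> [-320] -> [-320] -> [-311]
  [-38, -24, -34, -5, 33, -44] -> [266, 168, 238, 35, -231, 308] -> [268, 170, 240, 37, -229, 310] -> [-229] -> [-229] -> [-220]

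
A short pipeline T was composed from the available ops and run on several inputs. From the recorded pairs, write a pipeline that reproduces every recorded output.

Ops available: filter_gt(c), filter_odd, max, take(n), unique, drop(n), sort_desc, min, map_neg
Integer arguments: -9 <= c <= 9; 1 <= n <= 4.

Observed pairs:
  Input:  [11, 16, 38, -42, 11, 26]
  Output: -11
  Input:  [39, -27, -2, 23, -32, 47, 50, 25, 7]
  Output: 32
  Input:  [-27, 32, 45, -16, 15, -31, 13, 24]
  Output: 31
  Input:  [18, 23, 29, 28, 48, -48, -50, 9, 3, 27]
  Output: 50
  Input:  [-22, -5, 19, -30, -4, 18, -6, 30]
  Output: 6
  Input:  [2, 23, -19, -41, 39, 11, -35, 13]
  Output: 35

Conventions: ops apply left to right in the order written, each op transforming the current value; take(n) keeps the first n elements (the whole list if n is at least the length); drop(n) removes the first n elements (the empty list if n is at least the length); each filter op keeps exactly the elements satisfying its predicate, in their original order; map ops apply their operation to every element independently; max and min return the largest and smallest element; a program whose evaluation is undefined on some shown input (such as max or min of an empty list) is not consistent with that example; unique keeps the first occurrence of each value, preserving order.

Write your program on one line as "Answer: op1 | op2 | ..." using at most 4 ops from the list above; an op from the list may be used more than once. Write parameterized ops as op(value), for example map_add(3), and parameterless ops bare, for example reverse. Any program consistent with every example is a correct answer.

map_neg | drop(4) | sort_desc | max

Check, running the answer program on each example:
  [11, 16, 38, -42, 11, 26] -> [-11, -16, -38, 42, -11, -26] -> [-11, -26] -> [-11, -26] -> -11
  [39, -27, -2, 23, -32, 47, 50, 25, 7] -> [-39, 27, 2, -23, 32, -47, -50, -25, -7] -> [32, -47, -50, -25, -7] -> [32, -7, -25, -47, -50] -> 32
  [-27, 32, 45, -16, 15, -31, 13, 24] -> [27, -32, -45, 16, -15, 31, -13, -24] -> [-15, 31, -13, -24] -> [31, -13, -15, -24] -> 31
  [18, 23, 29, 28, 48, -48, -50, 9, 3, 27] -> [-18, -23, -29, -28, -48, 48, 50, -9, -3, -27] -> [-48, 48, 50, -9, -3, -27] -> [50, 48, -3, -9, -27, -48] -> 50
  [-22, -5, 19, -30, -4, 18, -6, 30] -> [22, 5, -19, 30, 4, -18, 6, -30] -> [4, -18, 6, -30] -> [6, 4, -18, -30] -> 6
  [2, 23, -19, -41, 39, 11, -35, 13] -> [-2, -23, 19, 41, -39, -11, 35, -13] -> [-39, -11, 35, -13] -> [35, -11, -13, -39] -> 35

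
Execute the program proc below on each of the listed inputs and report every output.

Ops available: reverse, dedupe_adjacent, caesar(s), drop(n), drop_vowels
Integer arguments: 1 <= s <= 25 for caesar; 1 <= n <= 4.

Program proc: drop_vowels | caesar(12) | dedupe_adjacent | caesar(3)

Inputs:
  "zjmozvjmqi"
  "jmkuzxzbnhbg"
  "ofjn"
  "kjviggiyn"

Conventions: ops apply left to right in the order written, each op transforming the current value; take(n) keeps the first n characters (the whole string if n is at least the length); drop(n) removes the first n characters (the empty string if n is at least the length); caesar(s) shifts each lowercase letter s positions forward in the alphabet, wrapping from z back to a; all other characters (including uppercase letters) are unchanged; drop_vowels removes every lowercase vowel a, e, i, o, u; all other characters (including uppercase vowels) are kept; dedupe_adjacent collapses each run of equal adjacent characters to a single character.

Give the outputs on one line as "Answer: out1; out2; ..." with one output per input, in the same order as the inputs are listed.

Execution, op by op:
  "zjmozvjmqi" -> "zjmzvjmq" -> "lvylhvyc" -> "lvylhvyc" -> "oybokybf"
  "jmkuzxzbnhbg" -> "jmkzxzbnhbg" -> "vywljlnztns" -> "vywljlnztns" -> "ybzomoqcwqv"
  "ofjn" -> "fjn" -> "rvz" -> "rvz" -> "uyc"
  "kjviggiyn" -> "kjvggyn" -> "wvhsskz" -> "wvhskz" -> "zykvnc"

"oybokybf"; "ybzomoqcwqv"; "uyc"; "zykvnc"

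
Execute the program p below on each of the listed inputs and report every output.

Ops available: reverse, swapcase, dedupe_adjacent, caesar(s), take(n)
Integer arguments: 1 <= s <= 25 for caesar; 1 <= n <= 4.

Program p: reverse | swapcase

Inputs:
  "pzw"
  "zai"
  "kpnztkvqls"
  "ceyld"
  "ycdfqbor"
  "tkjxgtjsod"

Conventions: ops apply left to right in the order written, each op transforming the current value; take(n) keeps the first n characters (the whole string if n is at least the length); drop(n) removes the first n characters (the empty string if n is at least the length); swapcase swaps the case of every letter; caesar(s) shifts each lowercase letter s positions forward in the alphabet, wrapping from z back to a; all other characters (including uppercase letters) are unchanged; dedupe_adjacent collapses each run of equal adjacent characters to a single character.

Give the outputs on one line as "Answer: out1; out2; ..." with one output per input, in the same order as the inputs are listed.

Execution, op by op:
  "pzw" -> "wzp" -> "WZP"
  "zai" -> "iaz" -> "IAZ"
  "kpnztkvqls" -> "slqvktznpk" -> "SLQVKTZNPK"
  "ceyld" -> "dlyec" -> "DLYEC"
  "ycdfqbor" -> "robqfdcy" -> "ROBQFDCY"
  "tkjxgtjsod" -> "dosjtgxjkt" -> "DOSJTGXJKT"

"WZP"; "IAZ"; "SLQVKTZNPK"; "DLYEC"; "ROBQFDCY"; "DOSJTGXJKT"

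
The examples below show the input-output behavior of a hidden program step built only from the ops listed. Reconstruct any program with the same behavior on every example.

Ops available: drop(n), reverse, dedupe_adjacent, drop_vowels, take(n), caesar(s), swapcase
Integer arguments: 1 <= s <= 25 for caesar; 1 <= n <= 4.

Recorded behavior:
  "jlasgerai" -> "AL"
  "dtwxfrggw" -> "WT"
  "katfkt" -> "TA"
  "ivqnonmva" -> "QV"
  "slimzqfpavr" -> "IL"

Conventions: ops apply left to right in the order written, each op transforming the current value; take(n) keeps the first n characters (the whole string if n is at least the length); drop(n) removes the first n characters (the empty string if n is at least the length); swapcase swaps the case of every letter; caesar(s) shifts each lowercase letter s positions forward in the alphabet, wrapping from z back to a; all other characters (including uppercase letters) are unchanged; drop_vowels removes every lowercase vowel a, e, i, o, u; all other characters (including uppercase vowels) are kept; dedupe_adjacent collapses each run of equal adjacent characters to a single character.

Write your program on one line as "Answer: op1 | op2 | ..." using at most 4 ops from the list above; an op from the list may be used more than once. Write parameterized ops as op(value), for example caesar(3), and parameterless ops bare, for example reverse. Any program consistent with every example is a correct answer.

swapcase | take(3) | drop(1) | reverse

Check, running the answer program on each example:
  "jlasgerai" -> "JLASGERAI" -> "JLA" -> "LA" -> "AL"
  "dtwxfrggw" -> "DTWXFRGGW" -> "DTW" -> "TW" -> "WT"
  "katfkt" -> "KATFKT" -> "KAT" -> "AT" -> "TA"
  "ivqnonmva" -> "IVQNONMVA" -> "IVQ" -> "VQ" -> "QV"
  "slimzqfpavr" -> "SLIMZQFPAVR" -> "SLI" -> "LI" -> "IL"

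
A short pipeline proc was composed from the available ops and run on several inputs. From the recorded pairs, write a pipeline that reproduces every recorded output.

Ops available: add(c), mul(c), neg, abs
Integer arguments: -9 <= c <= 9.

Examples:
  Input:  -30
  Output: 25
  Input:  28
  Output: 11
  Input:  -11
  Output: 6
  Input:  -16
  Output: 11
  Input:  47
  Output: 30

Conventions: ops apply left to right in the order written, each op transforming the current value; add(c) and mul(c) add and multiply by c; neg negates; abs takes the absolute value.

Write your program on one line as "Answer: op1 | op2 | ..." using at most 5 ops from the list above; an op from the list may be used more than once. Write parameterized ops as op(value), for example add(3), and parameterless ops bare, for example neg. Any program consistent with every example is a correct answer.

add(-6) | abs | add(-6) | add(-5)

Check, running the answer program on each example:
  -30 -> -36 -> 36 -> 30 -> 25
  28 -> 22 -> 22 -> 16 -> 11
  -11 -> -17 -> 17 -> 11 -> 6
  -16 -> -22 -> 22 -> 16 -> 11
  47 -> 41 -> 41 -> 35 -> 30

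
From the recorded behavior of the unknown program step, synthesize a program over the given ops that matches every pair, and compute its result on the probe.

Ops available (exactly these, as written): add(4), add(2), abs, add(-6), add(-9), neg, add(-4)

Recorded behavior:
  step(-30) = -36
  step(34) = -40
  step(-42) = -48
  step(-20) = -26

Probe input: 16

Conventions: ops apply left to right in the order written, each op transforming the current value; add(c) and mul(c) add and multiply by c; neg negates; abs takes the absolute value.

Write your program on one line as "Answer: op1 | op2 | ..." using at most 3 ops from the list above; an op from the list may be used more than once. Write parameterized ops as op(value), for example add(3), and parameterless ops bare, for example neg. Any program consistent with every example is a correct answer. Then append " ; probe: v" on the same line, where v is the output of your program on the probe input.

abs | neg | add(-6) ; probe: -22

Check, running the answer program on each example:
  -30 -> 30 -> -30 -> -36
  34 -> 34 -> -34 -> -40
  -42 -> 42 -> -42 -> -48
  -20 -> 20 -> -20 -> -26
  probe: 16 -> 16 -> -16 -> -22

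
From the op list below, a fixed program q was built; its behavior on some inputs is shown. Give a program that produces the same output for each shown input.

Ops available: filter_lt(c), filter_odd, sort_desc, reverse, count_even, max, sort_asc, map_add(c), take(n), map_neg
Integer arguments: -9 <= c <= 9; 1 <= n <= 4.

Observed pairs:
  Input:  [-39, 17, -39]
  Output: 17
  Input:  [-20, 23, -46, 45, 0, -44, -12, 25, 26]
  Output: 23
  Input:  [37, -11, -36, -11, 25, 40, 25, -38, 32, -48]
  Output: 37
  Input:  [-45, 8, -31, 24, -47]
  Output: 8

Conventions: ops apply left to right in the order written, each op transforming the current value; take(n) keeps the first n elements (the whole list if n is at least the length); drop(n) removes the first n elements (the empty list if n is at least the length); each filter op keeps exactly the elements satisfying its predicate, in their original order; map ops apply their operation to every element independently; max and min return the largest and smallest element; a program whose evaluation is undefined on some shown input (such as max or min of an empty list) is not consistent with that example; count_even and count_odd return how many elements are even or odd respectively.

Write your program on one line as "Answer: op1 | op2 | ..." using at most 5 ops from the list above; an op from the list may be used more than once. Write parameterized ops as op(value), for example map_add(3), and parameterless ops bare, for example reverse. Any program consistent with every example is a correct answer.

take(3) | reverse | sort_desc | max

Check, running the answer program on each example:
  [-39, 17, -39] -> [-39, 17, -39] -> [-39, 17, -39] -> [17, -39, -39] -> 17
  [-20, 23, -46, 45, 0, -44, -12, 25, 26] -> [-20, 23, -46] -> [-46, 23, -20] -> [23, -20, -46] -> 23
  [37, -11, -36, -11, 25, 40, 25, -38, 32, -48] -> [37, -11, -36] -> [-36, -11, 37] -> [37, -11, -36] -> 37
  [-45, 8, -31, 24, -47] -> [-45, 8, -31] -> [-31, 8, -45] -> [8, -31, -45] -> 8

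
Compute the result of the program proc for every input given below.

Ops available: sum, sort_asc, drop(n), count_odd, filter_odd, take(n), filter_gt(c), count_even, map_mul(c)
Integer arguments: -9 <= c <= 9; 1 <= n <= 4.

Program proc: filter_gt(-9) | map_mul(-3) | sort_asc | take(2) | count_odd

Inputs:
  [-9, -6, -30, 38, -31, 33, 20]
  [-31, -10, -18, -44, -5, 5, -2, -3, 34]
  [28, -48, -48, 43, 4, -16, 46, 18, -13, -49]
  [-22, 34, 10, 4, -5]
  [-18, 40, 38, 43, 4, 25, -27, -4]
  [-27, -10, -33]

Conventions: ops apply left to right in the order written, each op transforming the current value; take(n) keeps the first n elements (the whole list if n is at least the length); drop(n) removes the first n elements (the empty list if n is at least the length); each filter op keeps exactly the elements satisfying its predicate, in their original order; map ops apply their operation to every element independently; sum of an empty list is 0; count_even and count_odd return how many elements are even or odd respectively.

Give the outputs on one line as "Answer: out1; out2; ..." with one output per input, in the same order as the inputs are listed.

1; 1; 1; 0; 1; 0

Execution, op by op:
  [-9, -6, -30, 38, -31, 33, 20] -> [-6, 38, 33, 20] -> [18, -114, -99, -60] -> [-114, -99, -60, 18] -> [-114, -99] -> 1
  [-31, -10, -18, -44, -5, 5, -2, -3, 34] -> [-5, 5, -2, -3, 34] -> [15, -15, 6, 9, -102] -> [-102, -15, 6, 9, 15] -> [-102, -15] -> 1
  [28, -48, -48, 43, 4, -16, 46, 18, -13, -49] -> [28, 43, 4, 46, 18] -> [-84, -129, -12, -138, -54] -> [-138, -129, -84, -54, -12] -> [-138, -129] -> 1
  [-22, 34, 10, 4, -5] -> [34, 10, 4, -5] -> [-102, -30, -12, 15] -> [-102, -30, -12, 15] -> [-102, -30] -> 0
  [-18, 40, 38, 43, 4, 25, -27, -4] -> [40, 38, 43, 4, 25, -4] -> [-120, -114, -129, -12, -75, 12] -> [-129, -120, -114, -75, -12, 12] -> [-129, -120] -> 1
  [-27, -10, -33] -> [] -> [] -> [] -> [] -> 0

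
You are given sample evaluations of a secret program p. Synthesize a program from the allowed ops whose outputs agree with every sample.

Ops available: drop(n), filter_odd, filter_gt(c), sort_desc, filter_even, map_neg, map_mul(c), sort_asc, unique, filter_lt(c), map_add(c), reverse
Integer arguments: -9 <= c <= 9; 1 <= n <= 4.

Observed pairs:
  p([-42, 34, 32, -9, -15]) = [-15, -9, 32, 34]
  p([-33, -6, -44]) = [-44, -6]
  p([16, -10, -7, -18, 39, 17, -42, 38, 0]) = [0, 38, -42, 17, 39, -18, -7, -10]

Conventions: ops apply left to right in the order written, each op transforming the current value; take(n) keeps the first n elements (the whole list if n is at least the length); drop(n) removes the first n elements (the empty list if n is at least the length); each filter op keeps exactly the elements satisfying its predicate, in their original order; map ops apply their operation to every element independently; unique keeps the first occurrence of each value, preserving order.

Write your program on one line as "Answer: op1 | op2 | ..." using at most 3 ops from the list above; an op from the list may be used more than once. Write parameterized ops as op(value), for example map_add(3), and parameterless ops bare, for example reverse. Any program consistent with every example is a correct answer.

drop(1) | reverse

Check, running the answer program on each example:
  [-42, 34, 32, -9, -15] -> [34, 32, -9, -15] -> [-15, -9, 32, 34]
  [-33, -6, -44] -> [-6, -44] -> [-44, -6]
  [16, -10, -7, -18, 39, 17, -42, 38, 0] -> [-10, -7, -18, 39, 17, -42, 38, 0] -> [0, 38, -42, 17, 39, -18, -7, -10]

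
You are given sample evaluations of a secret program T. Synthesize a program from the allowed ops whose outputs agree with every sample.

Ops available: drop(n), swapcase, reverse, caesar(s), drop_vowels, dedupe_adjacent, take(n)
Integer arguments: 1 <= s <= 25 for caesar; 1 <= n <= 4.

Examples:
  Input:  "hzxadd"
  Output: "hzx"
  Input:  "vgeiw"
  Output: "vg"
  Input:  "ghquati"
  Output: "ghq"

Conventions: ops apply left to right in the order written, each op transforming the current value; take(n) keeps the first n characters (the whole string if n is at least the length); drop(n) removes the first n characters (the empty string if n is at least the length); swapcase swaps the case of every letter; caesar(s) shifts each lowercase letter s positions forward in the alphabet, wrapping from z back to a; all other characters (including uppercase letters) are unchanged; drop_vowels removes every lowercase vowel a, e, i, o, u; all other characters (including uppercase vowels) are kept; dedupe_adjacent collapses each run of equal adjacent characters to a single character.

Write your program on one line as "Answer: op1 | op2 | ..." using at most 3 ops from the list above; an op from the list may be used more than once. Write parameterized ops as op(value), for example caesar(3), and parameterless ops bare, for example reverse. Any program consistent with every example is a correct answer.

take(3) | drop_vowels

Check, running the answer program on each example:
  "hzxadd" -> "hzx" -> "hzx"
  "vgeiw" -> "vge" -> "vg"
  "ghquati" -> "ghq" -> "ghq"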